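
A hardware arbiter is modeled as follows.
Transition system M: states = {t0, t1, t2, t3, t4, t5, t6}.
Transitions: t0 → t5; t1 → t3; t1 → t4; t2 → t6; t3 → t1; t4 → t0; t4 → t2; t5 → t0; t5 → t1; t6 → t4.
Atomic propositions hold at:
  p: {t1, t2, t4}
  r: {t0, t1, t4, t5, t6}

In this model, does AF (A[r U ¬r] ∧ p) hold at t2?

Sat(¬r) = {t2, t3}
A[r U ¬r]: least fixpoint, start Z0 = Sat(¬r) = {t2, t3}, add states in Sat(r) with every successor in Z. Already a fixed point.
Sat(A[r U ¬r]) = {t2, t3}
Sat(A[r U ¬r] ∧ p) = {t2}
AF (A[r U ¬r] ∧ p): least fixpoint, start Z0 = {t2}, add states with every successor in Z. Already a fixed point.
Sat(AF (A[r U ¬r] ∧ p)) = {t2}
t2 ∈ Sat(AF (A[r U ¬r] ∧ p)) = {t2}, so the formula holds at t2.

Yes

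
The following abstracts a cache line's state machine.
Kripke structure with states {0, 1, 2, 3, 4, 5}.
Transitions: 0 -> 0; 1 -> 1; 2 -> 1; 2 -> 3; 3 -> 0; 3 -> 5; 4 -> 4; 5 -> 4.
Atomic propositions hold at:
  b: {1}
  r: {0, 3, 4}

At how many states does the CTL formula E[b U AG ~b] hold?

4

Sat(~b) = {0, 2, 3, 4, 5}
AG ~b: greatest fixpoint, start Z0 = {0, 2, 3, 4, 5}, keep only states in Sat with every successor in Z. Z1 = {0, 3, 4, 5}; fixed.
Sat(AG ~b) = {0, 3, 4, 5}
E[b U AG ~b]: least fixpoint, start Z0 = Sat(AG ~b) = {0, 3, 4, 5}, add states in Sat(b) with some successor in Z. Already a fixed point.
Sat(E[b U AG ~b]) = {0, 3, 4, 5}
|Sat(E[b U AG ~b])| = |{0, 3, 4, 5}| = 4.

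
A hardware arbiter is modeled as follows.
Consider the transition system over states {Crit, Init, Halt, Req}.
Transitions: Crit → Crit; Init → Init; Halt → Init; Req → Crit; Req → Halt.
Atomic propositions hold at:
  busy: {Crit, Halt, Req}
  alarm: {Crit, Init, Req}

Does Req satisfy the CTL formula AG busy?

No

AG busy: greatest fixpoint, start Z0 = {Crit, Halt, Req}, keep only states in Sat with every successor in Z. Z1 = {Crit, Req}; Z2 = {Crit}; fixed.
Sat(AG busy) = {Crit}
Req ∉ Sat(AG busy) = {Crit}, so the formula does not hold at Req.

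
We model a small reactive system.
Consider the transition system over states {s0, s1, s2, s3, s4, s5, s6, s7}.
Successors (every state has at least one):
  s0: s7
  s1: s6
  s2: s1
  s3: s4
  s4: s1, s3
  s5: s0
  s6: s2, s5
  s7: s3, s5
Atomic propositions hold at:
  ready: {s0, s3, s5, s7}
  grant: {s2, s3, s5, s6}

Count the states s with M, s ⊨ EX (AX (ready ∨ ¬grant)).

Sat(¬grant) = {s0, s1, s4, s7}
Sat(ready ∨ ¬grant) = {s0, s1, s3, s4, s5, s7}
Sat(AX (ready ∨ ¬grant)) = {s : every successor in {s0, s1, s3, s4, s5, s7}} = {s0, s2, s3, s4, s5, s7}
Sat(EX (AX (ready ∨ ¬grant))) = {s : some successor in {s0, s2, s3, s4, s5, s7}} = {s0, s3, s4, s5, s6, s7}
|Sat(EX (AX (ready ∨ ¬grant)))| = |{s0, s3, s4, s5, s6, s7}| = 6.

6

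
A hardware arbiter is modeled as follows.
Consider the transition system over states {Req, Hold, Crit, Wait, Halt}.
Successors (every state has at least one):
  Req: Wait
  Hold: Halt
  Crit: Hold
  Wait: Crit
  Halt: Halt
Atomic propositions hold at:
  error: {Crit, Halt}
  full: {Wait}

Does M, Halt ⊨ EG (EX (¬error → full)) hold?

Yes

Sat(¬error) = {Req, Hold, Wait}
Sat(¬error → full) = {Crit, Wait, Halt}
Sat(EX (¬error → full)) = {s : some successor in {Crit, Wait, Halt}} = {Req, Hold, Wait, Halt}
EG (EX (¬error → full)): greatest fixpoint, start Z0 = {Req, Hold, Wait, Halt}, keep only states in Sat with some successor in Z. Z1 = {Req, Hold, Halt}; Z2 = {Hold, Halt}; fixed.
Sat(EG (EX (¬error → full))) = {Hold, Halt}
Halt ∈ Sat(EG (EX (¬error → full))) = {Hold, Halt}, so the formula holds at Halt.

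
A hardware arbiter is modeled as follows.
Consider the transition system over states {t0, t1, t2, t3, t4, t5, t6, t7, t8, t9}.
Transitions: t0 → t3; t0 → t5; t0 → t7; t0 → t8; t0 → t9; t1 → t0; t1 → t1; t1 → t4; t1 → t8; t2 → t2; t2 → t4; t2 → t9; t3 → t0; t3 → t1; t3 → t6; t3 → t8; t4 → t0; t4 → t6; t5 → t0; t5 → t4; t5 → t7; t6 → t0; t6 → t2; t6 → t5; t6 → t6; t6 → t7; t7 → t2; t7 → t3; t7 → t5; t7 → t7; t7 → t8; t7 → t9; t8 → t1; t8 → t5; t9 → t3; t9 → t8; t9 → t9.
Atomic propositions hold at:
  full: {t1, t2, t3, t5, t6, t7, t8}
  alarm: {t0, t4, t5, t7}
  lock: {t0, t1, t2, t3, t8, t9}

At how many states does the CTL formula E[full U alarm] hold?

9

E[full U alarm]: least fixpoint, start Z0 = Sat(alarm) = {t0, t4, t5, t7}, add states in Sat(full) with some successor in Z. Z1 = {t0, t1, t2, t3, t4, t5, t6, t7, t8}; fixed.
Sat(E[full U alarm]) = {t0, t1, t2, t3, t4, t5, t6, t7, t8}
|Sat(E[full U alarm])| = |{t0, t1, t2, t3, t4, t5, t6, t7, t8}| = 9.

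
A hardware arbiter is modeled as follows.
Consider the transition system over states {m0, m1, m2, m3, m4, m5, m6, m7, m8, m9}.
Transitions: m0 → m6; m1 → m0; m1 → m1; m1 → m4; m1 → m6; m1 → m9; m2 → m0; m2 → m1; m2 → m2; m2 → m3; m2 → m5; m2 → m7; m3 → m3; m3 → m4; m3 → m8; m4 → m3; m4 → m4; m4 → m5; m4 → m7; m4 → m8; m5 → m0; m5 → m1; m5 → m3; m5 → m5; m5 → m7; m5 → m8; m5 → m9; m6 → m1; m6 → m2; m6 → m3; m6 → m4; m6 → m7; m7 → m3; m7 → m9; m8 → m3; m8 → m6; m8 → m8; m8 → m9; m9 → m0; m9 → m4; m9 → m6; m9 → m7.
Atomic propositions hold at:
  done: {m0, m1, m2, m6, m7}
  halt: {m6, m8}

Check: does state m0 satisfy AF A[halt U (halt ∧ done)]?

Sat(halt ∧ done) = {m6}
A[halt U (halt ∧ done)]: least fixpoint, start Z0 = Sat((halt ∧ done)) = {m6}, add states in Sat(halt) with every successor in Z. Already a fixed point.
Sat(A[halt U (halt ∧ done)]) = {m6}
AF A[halt U (halt ∧ done)]: least fixpoint, start Z0 = {m6}, add states with every successor in Z. Z1 = {m0, m6}; fixed.
Sat(AF A[halt U (halt ∧ done)]) = {m0, m6}
m0 ∈ Sat(AF A[halt U (halt ∧ done)]) = {m0, m6}, so the formula holds at m0.

Yes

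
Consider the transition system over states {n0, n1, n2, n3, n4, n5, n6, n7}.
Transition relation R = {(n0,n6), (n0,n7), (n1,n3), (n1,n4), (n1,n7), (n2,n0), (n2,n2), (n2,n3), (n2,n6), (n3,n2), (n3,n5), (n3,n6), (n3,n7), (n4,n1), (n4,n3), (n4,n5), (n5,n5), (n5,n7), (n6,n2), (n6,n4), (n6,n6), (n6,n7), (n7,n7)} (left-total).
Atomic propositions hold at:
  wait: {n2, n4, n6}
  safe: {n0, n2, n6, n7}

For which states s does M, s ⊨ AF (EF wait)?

{n0, n1, n2, n3, n4, n6}

EF wait: least fixpoint, start Z0 = {n2, n4, n6}, add states with some successor in Z. Z1 = {n0, n1, n2, n3, n4, n6}; fixed.
Sat(EF wait) = {n0, n1, n2, n3, n4, n6}
AF (EF wait): least fixpoint, start Z0 = {n0, n1, n2, n3, n4, n6}, add states with every successor in Z. Already a fixed point.
Sat(AF (EF wait)) = {n0, n1, n2, n3, n4, n6}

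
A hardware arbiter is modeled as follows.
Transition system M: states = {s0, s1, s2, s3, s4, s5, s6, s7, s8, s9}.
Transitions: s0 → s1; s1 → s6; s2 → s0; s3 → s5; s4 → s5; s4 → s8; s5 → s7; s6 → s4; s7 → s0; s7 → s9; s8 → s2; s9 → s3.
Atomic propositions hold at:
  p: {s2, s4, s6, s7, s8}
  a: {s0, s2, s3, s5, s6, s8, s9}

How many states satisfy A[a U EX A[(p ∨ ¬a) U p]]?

9

Sat(¬a) = {s1, s4, s7}
Sat(p ∨ ¬a) = {s1, s2, s4, s6, s7, s8}
A[(p ∨ ¬a) U p]: least fixpoint, start Z0 = Sat(p) = {s2, s4, s6, s7, s8}, add states in Sat(p ∨ ¬a) with every successor in Z. Z1 = {s1, s2, s4, s6, s7, s8}; fixed.
Sat(A[(p ∨ ¬a) U p]) = {s1, s2, s4, s6, s7, s8}
Sat(EX A[(p ∨ ¬a) U p]) = {s : some successor in {s1, s2, s4, s6, s7, s8}} = {s0, s1, s4, s5, s6, s8}
A[a U EX A[(p ∨ ¬a) U p]]: least fixpoint, start Z0 = Sat(EX A[(p ∨ ¬a) U p]) = {s0, s1, s4, s5, s6, s8}, add states in Sat(a) with every successor in Z. Z1 = {s0, s1, s2, s3, s4, s5, s6, s8}; Z2 = {s0, s1, s2, s3, s4, s5, s6, s8, s9}; fixed.
Sat(A[a U EX A[(p ∨ ¬a) U p]]) = {s0, s1, s2, s3, s4, s5, s6, s8, s9}
|Sat(A[a U EX A[(p ∨ ¬a) U p]])| = |{s0, s1, s2, s3, s4, s5, s6, s8, s9}| = 9.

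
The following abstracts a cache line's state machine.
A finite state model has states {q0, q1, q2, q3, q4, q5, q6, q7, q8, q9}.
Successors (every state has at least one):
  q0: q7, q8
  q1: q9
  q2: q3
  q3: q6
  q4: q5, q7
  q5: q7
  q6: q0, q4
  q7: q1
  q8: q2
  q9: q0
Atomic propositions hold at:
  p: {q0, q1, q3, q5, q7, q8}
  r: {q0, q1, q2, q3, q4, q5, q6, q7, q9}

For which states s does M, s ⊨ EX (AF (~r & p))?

{q0}

Sat(~r) = {q8}
Sat(~r & p) = {q8}
AF (~r & p): least fixpoint, start Z0 = {q8}, add states with every successor in Z. Already a fixed point.
Sat(AF (~r & p)) = {q8}
Sat(EX (AF (~r & p))) = {s : some successor in {q8}} = {q0}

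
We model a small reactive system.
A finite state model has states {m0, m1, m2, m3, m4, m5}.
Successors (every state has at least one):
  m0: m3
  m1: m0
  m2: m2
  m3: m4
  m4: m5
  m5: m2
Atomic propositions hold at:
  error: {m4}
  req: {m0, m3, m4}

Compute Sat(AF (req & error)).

{m0, m1, m3, m4}

Sat(req & error) = {m4}
AF (req & error): least fixpoint, start Z0 = {m4}, add states with every successor in Z. Z1 = {m3, m4}; Z2 = {m0, m3, m4}; Z3 = {m0, m1, m3, m4}; fixed.
Sat(AF (req & error)) = {m0, m1, m3, m4}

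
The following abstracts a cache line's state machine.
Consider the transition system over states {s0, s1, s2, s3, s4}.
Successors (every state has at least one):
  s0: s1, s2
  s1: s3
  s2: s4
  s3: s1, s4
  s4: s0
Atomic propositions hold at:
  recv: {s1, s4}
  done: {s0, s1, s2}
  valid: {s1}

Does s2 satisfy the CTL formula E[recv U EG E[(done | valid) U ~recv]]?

Sat(done | valid) = {s0, s1, s2}
Sat(~recv) = {s0, s2, s3}
E[(done | valid) U ~recv]: least fixpoint, start Z0 = Sat(~recv) = {s0, s2, s3}, add states in Sat(done | valid) with some successor in Z. Z1 = {s0, s1, s2, s3}; fixed.
Sat(E[(done | valid) U ~recv]) = {s0, s1, s2, s3}
EG E[(done | valid) U ~recv]: greatest fixpoint, start Z0 = {s0, s1, s2, s3}, keep only states in Sat with some successor in Z. Z1 = {s0, s1, s3}; fixed.
Sat(EG E[(done | valid) U ~recv]) = {s0, s1, s3}
E[recv U EG E[(done | valid) U ~recv]]: least fixpoint, start Z0 = Sat(EG E[(done | valid) U ~recv]) = {s0, s1, s3}, add states in Sat(recv) with some successor in Z. Z1 = {s0, s1, s3, s4}; fixed.
Sat(E[recv U EG E[(done | valid) U ~recv]]) = {s0, s1, s3, s4}
s2 ∉ Sat(E[recv U EG E[(done | valid) U ~recv]]) = {s0, s1, s3, s4}, so the formula does not hold at s2.

No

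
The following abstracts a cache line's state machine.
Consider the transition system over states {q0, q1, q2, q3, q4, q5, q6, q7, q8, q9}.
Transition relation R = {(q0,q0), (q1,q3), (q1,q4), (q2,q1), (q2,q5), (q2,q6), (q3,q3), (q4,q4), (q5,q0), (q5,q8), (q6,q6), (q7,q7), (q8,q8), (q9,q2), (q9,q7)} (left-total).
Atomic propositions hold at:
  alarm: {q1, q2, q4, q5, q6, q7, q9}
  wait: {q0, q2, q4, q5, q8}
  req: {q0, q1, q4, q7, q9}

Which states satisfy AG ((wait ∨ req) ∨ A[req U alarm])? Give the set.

Sat(wait ∨ req) = {q0, q1, q2, q4, q5, q7, q8, q9}
A[req U alarm]: least fixpoint, start Z0 = Sat(alarm) = {q1, q2, q4, q5, q6, q7, q9}, add states in Sat(req) with every successor in Z. Already a fixed point.
Sat(A[req U alarm]) = {q1, q2, q4, q5, q6, q7, q9}
Sat((wait ∨ req) ∨ A[req U alarm]) = {q0, q1, q2, q4, q5, q6, q7, q8, q9}
AG ((wait ∨ req) ∨ A[req U alarm]): greatest fixpoint, start Z0 = {q0, q1, q2, q4, q5, q6, q7, q8, q9}, keep only states in Sat with every successor in Z. Z1 = {q0, q2, q4, q5, q6, q7, q8, q9}; Z2 = {q0, q4, q5, q6, q7, q8, q9}; Z3 = {q0, q4, q5, q6, q7, q8}; fixed.
Sat(AG ((wait ∨ req) ∨ A[req U alarm])) = {q0, q4, q5, q6, q7, q8}

{q0, q4, q5, q6, q7, q8}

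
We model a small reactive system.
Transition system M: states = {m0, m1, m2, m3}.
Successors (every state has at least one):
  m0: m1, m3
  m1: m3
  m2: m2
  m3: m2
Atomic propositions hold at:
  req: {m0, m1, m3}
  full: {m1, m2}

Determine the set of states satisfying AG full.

AG full: greatest fixpoint, start Z0 = {m1, m2}, keep only states in Sat with every successor in Z. Z1 = {m2}; fixed.
Sat(AG full) = {m2}

{m2}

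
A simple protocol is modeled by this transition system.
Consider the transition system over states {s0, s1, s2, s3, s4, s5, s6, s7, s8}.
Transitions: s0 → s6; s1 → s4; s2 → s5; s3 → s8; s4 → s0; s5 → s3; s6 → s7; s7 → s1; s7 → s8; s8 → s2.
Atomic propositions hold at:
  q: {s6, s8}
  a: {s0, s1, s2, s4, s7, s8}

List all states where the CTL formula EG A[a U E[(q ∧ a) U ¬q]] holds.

{s2, s3, s5, s7, s8}

Sat(q ∧ a) = {s8}
Sat(¬q) = {s0, s1, s2, s3, s4, s5, s7}
E[(q ∧ a) U ¬q]: least fixpoint, start Z0 = Sat(¬q) = {s0, s1, s2, s3, s4, s5, s7}, add states in Sat(q ∧ a) with some successor in Z. Z1 = {s0, s1, s2, s3, s4, s5, s7, s8}; fixed.
Sat(E[(q ∧ a) U ¬q]) = {s0, s1, s2, s3, s4, s5, s7, s8}
A[a U E[(q ∧ a) U ¬q]]: least fixpoint, start Z0 = Sat(E[(q ∧ a) U ¬q]) = {s0, s1, s2, s3, s4, s5, s7, s8}, add states in Sat(a) with every successor in Z. Already a fixed point.
Sat(A[a U E[(q ∧ a) U ¬q]]) = {s0, s1, s2, s3, s4, s5, s7, s8}
EG A[a U E[(q ∧ a) U ¬q]]: greatest fixpoint, start Z0 = {s0, s1, s2, s3, s4, s5, s7, s8}, keep only states in Sat with some successor in Z. Z1 = {s1, s2, s3, s4, s5, s7, s8}; Z2 = {s1, s2, s3, s5, s7, s8}; Z3 = {s2, s3, s5, s7, s8}; fixed.
Sat(EG A[a U E[(q ∧ a) U ¬q]]) = {s2, s3, s5, s7, s8}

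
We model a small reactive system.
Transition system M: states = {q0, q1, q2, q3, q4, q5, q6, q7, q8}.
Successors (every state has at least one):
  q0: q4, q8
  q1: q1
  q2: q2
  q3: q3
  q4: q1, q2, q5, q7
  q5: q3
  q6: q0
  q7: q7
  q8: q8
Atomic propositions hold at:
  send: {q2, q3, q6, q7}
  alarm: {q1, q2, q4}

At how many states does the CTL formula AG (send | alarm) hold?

4

Sat(send | alarm) = {q1, q2, q3, q4, q6, q7}
AG (send | alarm): greatest fixpoint, start Z0 = {q1, q2, q3, q4, q6, q7}, keep only states in Sat with every successor in Z. Z1 = {q1, q2, q3, q7}; fixed.
Sat(AG (send | alarm)) = {q1, q2, q3, q7}
|Sat(AG (send | alarm))| = |{q1, q2, q3, q7}| = 4.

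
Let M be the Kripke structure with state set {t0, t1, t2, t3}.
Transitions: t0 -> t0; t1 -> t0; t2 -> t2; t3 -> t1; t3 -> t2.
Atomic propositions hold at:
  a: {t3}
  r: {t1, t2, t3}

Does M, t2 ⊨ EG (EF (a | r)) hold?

Yes

Sat(a | r) = {t1, t2, t3}
EF (a | r): least fixpoint, start Z0 = {t1, t2, t3}, add states with some successor in Z. Already a fixed point.
Sat(EF (a | r)) = {t1, t2, t3}
EG (EF (a | r)): greatest fixpoint, start Z0 = {t1, t2, t3}, keep only states in Sat with some successor in Z. Z1 = {t2, t3}; fixed.
Sat(EG (EF (a | r))) = {t2, t3}
t2 ∈ Sat(EG (EF (a | r))) = {t2, t3}, so the formula holds at t2.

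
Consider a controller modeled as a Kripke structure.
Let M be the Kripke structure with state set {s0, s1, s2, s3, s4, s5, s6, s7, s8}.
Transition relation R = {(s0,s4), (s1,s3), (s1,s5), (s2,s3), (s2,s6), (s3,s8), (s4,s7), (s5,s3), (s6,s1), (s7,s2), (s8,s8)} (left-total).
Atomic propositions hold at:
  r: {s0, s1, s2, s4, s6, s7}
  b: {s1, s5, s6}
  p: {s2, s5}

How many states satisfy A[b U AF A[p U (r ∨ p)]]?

Sat(r ∨ p) = {s0, s1, s2, s4, s5, s6, s7}
A[p U (r ∨ p)]: least fixpoint, start Z0 = Sat((r ∨ p)) = {s0, s1, s2, s4, s5, s6, s7}, add states in Sat(p) with every successor in Z. Already a fixed point.
Sat(A[p U (r ∨ p)]) = {s0, s1, s2, s4, s5, s6, s7}
AF A[p U (r ∨ p)]: least fixpoint, start Z0 = {s0, s1, s2, s4, s5, s6, s7}, add states with every successor in Z. Already a fixed point.
Sat(AF A[p U (r ∨ p)]) = {s0, s1, s2, s4, s5, s6, s7}
A[b U AF A[p U (r ∨ p)]]: least fixpoint, start Z0 = Sat(AF A[p U (r ∨ p)]) = {s0, s1, s2, s4, s5, s6, s7}, add states in Sat(b) with every successor in Z. Already a fixed point.
Sat(A[b U AF A[p U (r ∨ p)]]) = {s0, s1, s2, s4, s5, s6, s7}
|Sat(A[b U AF A[p U (r ∨ p)]])| = |{s0, s1, s2, s4, s5, s6, s7}| = 7.

7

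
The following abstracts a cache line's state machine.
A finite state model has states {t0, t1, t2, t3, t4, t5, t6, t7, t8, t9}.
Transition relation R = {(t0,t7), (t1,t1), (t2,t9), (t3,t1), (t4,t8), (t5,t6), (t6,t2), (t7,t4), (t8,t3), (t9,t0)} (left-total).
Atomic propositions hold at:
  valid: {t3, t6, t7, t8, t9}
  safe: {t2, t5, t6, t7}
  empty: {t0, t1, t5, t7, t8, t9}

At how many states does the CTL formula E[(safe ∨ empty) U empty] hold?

8

Sat(safe ∨ empty) = {t0, t1, t2, t5, t6, t7, t8, t9}
E[(safe ∨ empty) U empty]: least fixpoint, start Z0 = Sat(empty) = {t0, t1, t5, t7, t8, t9}, add states in Sat(safe ∨ empty) with some successor in Z. Z1 = {t0, t1, t2, t5, t7, t8, t9}; Z2 = {t0, t1, t2, t5, t6, t7, t8, t9}; fixed.
Sat(E[(safe ∨ empty) U empty]) = {t0, t1, t2, t5, t6, t7, t8, t9}
|Sat(E[(safe ∨ empty) U empty])| = |{t0, t1, t2, t5, t6, t7, t8, t9}| = 8.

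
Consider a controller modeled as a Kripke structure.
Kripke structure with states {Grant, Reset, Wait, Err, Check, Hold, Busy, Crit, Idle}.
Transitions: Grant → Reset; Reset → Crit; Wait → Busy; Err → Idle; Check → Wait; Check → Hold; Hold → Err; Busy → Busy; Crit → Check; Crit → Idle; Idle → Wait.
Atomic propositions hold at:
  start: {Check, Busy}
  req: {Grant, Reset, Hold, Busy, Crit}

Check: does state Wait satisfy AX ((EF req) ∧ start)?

EF req: least fixpoint, start Z0 = {Grant, Reset, Hold, Busy, Crit}, add states with some successor in Z. Z1 = {Grant, Reset, Wait, Check, Hold, Busy, Crit}; Z2 = {Grant, Reset, Wait, Check, Hold, Busy, Crit, Idle}; Z3 = {Grant, Reset, Wait, Err, Check, Hold, Busy, Crit, Idle}; fixed.
Sat(EF req) = {Grant, Reset, Wait, Err, Check, Hold, Busy, Crit, Idle}
Sat((EF req) ∧ start) = {Check, Busy}
Sat(AX ((EF req) ∧ start)) = {s : every successor in {Check, Busy}} = {Wait, Busy}
Wait ∈ Sat(AX ((EF req) ∧ start)) = {Wait, Busy}, so the formula holds at Wait.

Yes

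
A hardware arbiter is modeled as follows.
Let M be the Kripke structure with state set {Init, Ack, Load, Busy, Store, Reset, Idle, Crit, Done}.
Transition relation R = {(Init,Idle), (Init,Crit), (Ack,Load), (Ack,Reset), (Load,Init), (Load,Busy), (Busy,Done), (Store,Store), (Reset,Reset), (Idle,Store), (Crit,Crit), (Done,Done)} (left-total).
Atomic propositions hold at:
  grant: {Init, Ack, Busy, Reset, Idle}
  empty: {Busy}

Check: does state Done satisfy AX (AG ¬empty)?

Sat(¬empty) = {Init, Ack, Load, Store, Reset, Idle, Crit, Done}
AG ¬empty: greatest fixpoint, start Z0 = {Init, Ack, Load, Store, Reset, Idle, Crit, Done}, keep only states in Sat with every successor in Z. Z1 = {Init, Ack, Store, Reset, Idle, Crit, Done}; Z2 = {Init, Store, Reset, Idle, Crit, Done}; fixed.
Sat(AG ¬empty) = {Init, Store, Reset, Idle, Crit, Done}
Sat(AX (AG ¬empty)) = {s : every successor in {Init, Store, Reset, Idle, Crit, Done}} = {Init, Busy, Store, Reset, Idle, Crit, Done}
Done ∈ Sat(AX (AG ¬empty)) = {Init, Busy, Store, Reset, Idle, Crit, Done}, so the formula holds at Done.

Yes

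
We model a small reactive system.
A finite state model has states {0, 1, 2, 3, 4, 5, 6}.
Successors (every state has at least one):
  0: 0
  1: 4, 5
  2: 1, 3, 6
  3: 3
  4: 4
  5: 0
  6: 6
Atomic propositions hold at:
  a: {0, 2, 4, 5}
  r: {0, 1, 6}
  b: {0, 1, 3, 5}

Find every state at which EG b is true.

{0, 1, 3, 5}

EG b: greatest fixpoint, start Z0 = {0, 1, 3, 5}, keep only states in Sat with some successor in Z. Already a fixed point.
Sat(EG b) = {0, 1, 3, 5}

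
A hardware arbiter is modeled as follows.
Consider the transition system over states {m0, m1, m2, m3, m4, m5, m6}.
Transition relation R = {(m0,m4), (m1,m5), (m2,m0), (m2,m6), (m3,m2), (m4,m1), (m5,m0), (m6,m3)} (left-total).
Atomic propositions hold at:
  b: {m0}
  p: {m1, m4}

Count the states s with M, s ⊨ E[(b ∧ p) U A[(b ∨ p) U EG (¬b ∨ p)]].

Sat(b ∧ p) = ∅
Sat(b ∨ p) = {m0, m1, m4}
Sat(¬b) = {m1, m2, m3, m4, m5, m6}
Sat(¬b ∨ p) = {m1, m2, m3, m4, m5, m6}
EG (¬b ∨ p): greatest fixpoint, start Z0 = {m1, m2, m3, m4, m5, m6}, keep only states in Sat with some successor in Z. Z1 = {m1, m2, m3, m4, m6}; Z2 = {m2, m3, m4, m6}; Z3 = {m2, m3, m6}; fixed.
Sat(EG (¬b ∨ p)) = {m2, m3, m6}
A[(b ∨ p) U EG (¬b ∨ p)]: least fixpoint, start Z0 = Sat(EG (¬b ∨ p)) = {m2, m3, m6}, add states in Sat(b ∨ p) with every successor in Z. Already a fixed point.
Sat(A[(b ∨ p) U EG (¬b ∨ p)]) = {m2, m3, m6}
E[(b ∧ p) U A[(b ∨ p) U EG (¬b ∨ p)]]: least fixpoint, start Z0 = Sat(A[(b ∨ p) U EG (¬b ∨ p)]) = {m2, m3, m6}, add states in Sat(b ∧ p) with some successor in Z. Already a fixed point.
Sat(E[(b ∧ p) U A[(b ∨ p) U EG (¬b ∨ p)]]) = {m2, m3, m6}
|Sat(E[(b ∧ p) U A[(b ∨ p) U EG (¬b ∨ p)]])| = |{m2, m3, m6}| = 3.

3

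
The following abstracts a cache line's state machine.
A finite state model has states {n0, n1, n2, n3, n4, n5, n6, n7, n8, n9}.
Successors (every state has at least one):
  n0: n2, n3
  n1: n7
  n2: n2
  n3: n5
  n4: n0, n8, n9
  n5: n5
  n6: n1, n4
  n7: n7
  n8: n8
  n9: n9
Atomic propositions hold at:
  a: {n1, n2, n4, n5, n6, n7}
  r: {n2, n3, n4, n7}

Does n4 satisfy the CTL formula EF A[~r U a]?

Yes

Sat(~r) = {n0, n1, n5, n6, n8, n9}
A[~r U a]: least fixpoint, start Z0 = Sat(a) = {n1, n2, n4, n5, n6, n7}, add states in Sat(~r) with every successor in Z. Already a fixed point.
Sat(A[~r U a]) = {n1, n2, n4, n5, n6, n7}
EF A[~r U a]: least fixpoint, start Z0 = {n1, n2, n4, n5, n6, n7}, add states with some successor in Z. Z1 = {n0, n1, n2, n3, n4, n5, n6, n7}; fixed.
Sat(EF A[~r U a]) = {n0, n1, n2, n3, n4, n5, n6, n7}
n4 ∈ Sat(EF A[~r U a]) = {n0, n1, n2, n3, n4, n5, n6, n7}, so the formula holds at n4.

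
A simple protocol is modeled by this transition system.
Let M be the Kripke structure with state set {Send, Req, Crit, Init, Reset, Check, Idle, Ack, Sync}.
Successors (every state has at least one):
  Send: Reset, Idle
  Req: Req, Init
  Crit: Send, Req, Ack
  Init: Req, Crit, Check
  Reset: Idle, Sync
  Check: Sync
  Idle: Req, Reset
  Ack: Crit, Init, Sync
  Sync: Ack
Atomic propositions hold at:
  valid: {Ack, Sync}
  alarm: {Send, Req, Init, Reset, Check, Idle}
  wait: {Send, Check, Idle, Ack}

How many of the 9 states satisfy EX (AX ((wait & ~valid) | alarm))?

Sat(~valid) = {Send, Req, Crit, Init, Reset, Check, Idle}
Sat(wait & ~valid) = {Send, Check, Idle}
Sat((wait & ~valid) | alarm) = {Send, Req, Init, Reset, Check, Idle}
Sat(AX ((wait & ~valid) | alarm)) = {s : every successor in {Send, Req, Init, Reset, Check, Idle}} = {Send, Req, Idle}
Sat(EX (AX ((wait & ~valid) | alarm))) = {s : some successor in {Send, Req, Idle}} = {Send, Req, Crit, Init, Reset, Idle}
|Sat(EX (AX ((wait & ~valid) | alarm)))| = |{Send, Req, Crit, Init, Reset, Idle}| = 6.

6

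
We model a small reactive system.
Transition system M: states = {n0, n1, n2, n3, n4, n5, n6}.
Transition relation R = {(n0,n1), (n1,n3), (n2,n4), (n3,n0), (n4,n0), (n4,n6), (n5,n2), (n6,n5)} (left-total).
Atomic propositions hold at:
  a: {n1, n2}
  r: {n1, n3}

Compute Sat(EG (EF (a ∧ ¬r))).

Sat(¬r) = {n0, n2, n4, n5, n6}
Sat(a ∧ ¬r) = {n2}
EF (a ∧ ¬r): least fixpoint, start Z0 = {n2}, add states with some successor in Z. Z1 = {n2, n5}; Z2 = {n2, n5, n6}; Z3 = {n2, n4, n5, n6}; fixed.
Sat(EF (a ∧ ¬r)) = {n2, n4, n5, n6}
EG (EF (a ∧ ¬r)): greatest fixpoint, start Z0 = {n2, n4, n5, n6}, keep only states in Sat with some successor in Z. Already a fixed point.
Sat(EG (EF (a ∧ ¬r))) = {n2, n4, n5, n6}

{n2, n4, n5, n6}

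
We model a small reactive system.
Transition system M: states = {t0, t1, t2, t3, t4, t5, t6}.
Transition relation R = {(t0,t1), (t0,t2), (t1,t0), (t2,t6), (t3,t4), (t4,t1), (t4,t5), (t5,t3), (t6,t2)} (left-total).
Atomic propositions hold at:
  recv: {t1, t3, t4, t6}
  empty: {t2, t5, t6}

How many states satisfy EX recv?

5

Sat(EX recv) = {s : some successor in {t1, t3, t4, t6}} = {t0, t2, t3, t4, t5}
|Sat(EX recv)| = |{t0, t2, t3, t4, t5}| = 5.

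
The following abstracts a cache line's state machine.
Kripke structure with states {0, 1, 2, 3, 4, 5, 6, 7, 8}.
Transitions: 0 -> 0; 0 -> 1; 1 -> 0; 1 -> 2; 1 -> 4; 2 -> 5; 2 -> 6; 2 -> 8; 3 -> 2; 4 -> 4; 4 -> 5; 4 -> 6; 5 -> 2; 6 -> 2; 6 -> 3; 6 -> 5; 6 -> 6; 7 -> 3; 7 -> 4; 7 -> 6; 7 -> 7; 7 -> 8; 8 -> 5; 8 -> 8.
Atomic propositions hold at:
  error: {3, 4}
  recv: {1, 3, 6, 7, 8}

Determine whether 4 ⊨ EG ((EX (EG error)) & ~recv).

EG error: greatest fixpoint, start Z0 = {3, 4}, keep only states in Sat with some successor in Z. Z1 = {4}; fixed.
Sat(EG error) = {4}
Sat(EX (EG error)) = {s : some successor in {4}} = {1, 4, 7}
Sat(~recv) = {0, 2, 4, 5}
Sat((EX (EG error)) & ~recv) = {4}
EG ((EX (EG error)) & ~recv): greatest fixpoint, start Z0 = {4}, keep only states in Sat with some successor in Z. Already a fixed point.
Sat(EG ((EX (EG error)) & ~recv)) = {4}
4 ∈ Sat(EG ((EX (EG error)) & ~recv)) = {4}, so the formula holds at 4.

Yes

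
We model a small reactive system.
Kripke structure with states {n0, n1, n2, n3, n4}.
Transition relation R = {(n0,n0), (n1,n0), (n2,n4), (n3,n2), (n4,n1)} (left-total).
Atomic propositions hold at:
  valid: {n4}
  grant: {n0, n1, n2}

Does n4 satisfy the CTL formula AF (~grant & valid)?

Sat(~grant) = {n3, n4}
Sat(~grant & valid) = {n4}
AF (~grant & valid): least fixpoint, start Z0 = {n4}, add states with every successor in Z. Z1 = {n2, n4}; Z2 = {n2, n3, n4}; fixed.
Sat(AF (~grant & valid)) = {n2, n3, n4}
n4 ∈ Sat(AF (~grant & valid)) = {n2, n3, n4}, so the formula holds at n4.

Yes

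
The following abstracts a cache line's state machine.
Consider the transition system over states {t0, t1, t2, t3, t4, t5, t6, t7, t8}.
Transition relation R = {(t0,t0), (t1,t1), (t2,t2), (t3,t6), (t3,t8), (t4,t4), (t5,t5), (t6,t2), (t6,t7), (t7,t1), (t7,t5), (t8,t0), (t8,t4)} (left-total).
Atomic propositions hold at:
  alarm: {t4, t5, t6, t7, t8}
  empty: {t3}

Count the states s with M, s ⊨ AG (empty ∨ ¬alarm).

Sat(¬alarm) = {t0, t1, t2, t3}
Sat(empty ∨ ¬alarm) = {t0, t1, t2, t3}
AG (empty ∨ ¬alarm): greatest fixpoint, start Z0 = {t0, t1, t2, t3}, keep only states in Sat with every successor in Z. Z1 = {t0, t1, t2}; fixed.
Sat(AG (empty ∨ ¬alarm)) = {t0, t1, t2}
|Sat(AG (empty ∨ ¬alarm))| = |{t0, t1, t2}| = 3.

3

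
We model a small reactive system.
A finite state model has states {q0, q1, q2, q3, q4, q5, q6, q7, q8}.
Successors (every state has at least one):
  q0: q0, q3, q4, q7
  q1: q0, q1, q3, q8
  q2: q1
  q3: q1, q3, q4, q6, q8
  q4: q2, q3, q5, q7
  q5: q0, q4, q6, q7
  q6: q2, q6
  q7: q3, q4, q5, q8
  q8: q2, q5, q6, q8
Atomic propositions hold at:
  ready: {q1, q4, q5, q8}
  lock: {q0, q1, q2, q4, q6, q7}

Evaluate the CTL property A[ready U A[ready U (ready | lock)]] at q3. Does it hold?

Sat(ready | lock) = {q0, q1, q2, q4, q5, q6, q7, q8}
A[ready U (ready | lock)]: least fixpoint, start Z0 = Sat((ready | lock)) = {q0, q1, q2, q4, q5, q6, q7, q8}, add states in Sat(ready) with every successor in Z. Already a fixed point.
Sat(A[ready U (ready | lock)]) = {q0, q1, q2, q4, q5, q6, q7, q8}
A[ready U A[ready U (ready | lock)]]: least fixpoint, start Z0 = Sat(A[ready U (ready | lock)]) = {q0, q1, q2, q4, q5, q6, q7, q8}, add states in Sat(ready) with every successor in Z. Already a fixed point.
Sat(A[ready U A[ready U (ready | lock)]]) = {q0, q1, q2, q4, q5, q6, q7, q8}
q3 ∉ Sat(A[ready U A[ready U (ready | lock)]]) = {q0, q1, q2, q4, q5, q6, q7, q8}, so the formula does not hold at q3.

No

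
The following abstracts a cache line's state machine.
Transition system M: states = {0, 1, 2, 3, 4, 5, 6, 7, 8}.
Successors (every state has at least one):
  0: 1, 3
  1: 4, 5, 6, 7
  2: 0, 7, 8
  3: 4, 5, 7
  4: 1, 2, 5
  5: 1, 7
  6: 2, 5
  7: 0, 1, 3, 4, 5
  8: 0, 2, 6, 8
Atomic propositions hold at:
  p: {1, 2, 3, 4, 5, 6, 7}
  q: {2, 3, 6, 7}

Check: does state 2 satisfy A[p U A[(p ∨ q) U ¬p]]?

No

Sat(p ∨ q) = {1, 2, 3, 4, 5, 6, 7}
Sat(¬p) = {0, 8}
A[(p ∨ q) U ¬p]: least fixpoint, start Z0 = Sat(¬p) = {0, 8}, add states in Sat(p ∨ q) with every successor in Z. Already a fixed point.
Sat(A[(p ∨ q) U ¬p]) = {0, 8}
A[p U A[(p ∨ q) U ¬p]]: least fixpoint, start Z0 = Sat(A[(p ∨ q) U ¬p]) = {0, 8}, add states in Sat(p) with every successor in Z. Already a fixed point.
Sat(A[p U A[(p ∨ q) U ¬p]]) = {0, 8}
2 ∉ Sat(A[p U A[(p ∨ q) U ¬p]]) = {0, 8}, so the formula does not hold at 2.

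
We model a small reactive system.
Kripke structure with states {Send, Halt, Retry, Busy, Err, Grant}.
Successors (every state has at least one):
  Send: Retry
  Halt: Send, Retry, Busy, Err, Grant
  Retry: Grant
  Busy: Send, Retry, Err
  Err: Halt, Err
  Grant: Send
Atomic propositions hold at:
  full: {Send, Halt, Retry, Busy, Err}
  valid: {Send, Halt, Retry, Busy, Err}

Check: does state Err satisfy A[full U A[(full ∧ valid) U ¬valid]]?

Sat(full ∧ valid) = {Send, Halt, Retry, Busy, Err}
Sat(¬valid) = {Grant}
A[(full ∧ valid) U ¬valid]: least fixpoint, start Z0 = Sat(¬valid) = {Grant}, add states in Sat(full ∧ valid) with every successor in Z. Z1 = {Retry, Grant}; Z2 = {Send, Retry, Grant}; fixed.
Sat(A[(full ∧ valid) U ¬valid]) = {Send, Retry, Grant}
A[full U A[(full ∧ valid) U ¬valid]]: least fixpoint, start Z0 = Sat(A[(full ∧ valid) U ¬valid]) = {Send, Retry, Grant}, add states in Sat(full) with every successor in Z. Already a fixed point.
Sat(A[full U A[(full ∧ valid) U ¬valid]]) = {Send, Retry, Grant}
Err ∉ Sat(A[full U A[(full ∧ valid) U ¬valid]]) = {Send, Retry, Grant}, so the formula does not hold at Err.

No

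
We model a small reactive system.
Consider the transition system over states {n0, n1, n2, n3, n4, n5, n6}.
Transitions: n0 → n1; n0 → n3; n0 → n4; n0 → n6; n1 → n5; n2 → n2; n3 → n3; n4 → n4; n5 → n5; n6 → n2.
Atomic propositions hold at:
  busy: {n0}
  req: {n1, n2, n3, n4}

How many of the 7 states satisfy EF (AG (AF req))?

AF req: least fixpoint, start Z0 = {n1, n2, n3, n4}, add states with every successor in Z. Z1 = {n1, n2, n3, n4, n6}; Z2 = {n0, n1, n2, n3, n4, n6}; fixed.
Sat(AF req) = {n0, n1, n2, n3, n4, n6}
AG (AF req): greatest fixpoint, start Z0 = {n0, n1, n2, n3, n4, n6}, keep only states in Sat with every successor in Z. Z1 = {n0, n2, n3, n4, n6}; Z2 = {n2, n3, n4, n6}; fixed.
Sat(AG (AF req)) = {n2, n3, n4, n6}
EF (AG (AF req)): least fixpoint, start Z0 = {n2, n3, n4, n6}, add states with some successor in Z. Z1 = {n0, n2, n3, n4, n6}; fixed.
Sat(EF (AG (AF req))) = {n0, n2, n3, n4, n6}
|Sat(EF (AG (AF req)))| = |{n0, n2, n3, n4, n6}| = 5.

5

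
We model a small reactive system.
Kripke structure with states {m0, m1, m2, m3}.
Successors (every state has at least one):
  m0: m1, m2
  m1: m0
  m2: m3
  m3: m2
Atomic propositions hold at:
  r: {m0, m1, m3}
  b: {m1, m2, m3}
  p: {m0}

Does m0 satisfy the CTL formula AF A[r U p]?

Yes

A[r U p]: least fixpoint, start Z0 = Sat(p) = {m0}, add states in Sat(r) with every successor in Z. Z1 = {m0, m1}; fixed.
Sat(A[r U p]) = {m0, m1}
AF A[r U p]: least fixpoint, start Z0 = {m0, m1}, add states with every successor in Z. Already a fixed point.
Sat(AF A[r U p]) = {m0, m1}
m0 ∈ Sat(AF A[r U p]) = {m0, m1}, so the formula holds at m0.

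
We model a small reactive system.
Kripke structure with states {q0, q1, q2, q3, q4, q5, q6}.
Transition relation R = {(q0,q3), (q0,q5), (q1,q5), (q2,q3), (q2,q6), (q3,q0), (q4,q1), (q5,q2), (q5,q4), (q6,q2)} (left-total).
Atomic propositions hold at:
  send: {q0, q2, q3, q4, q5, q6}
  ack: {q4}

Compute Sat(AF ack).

{q4}

AF ack: least fixpoint, start Z0 = {q4}, add states with every successor in Z. Already a fixed point.
Sat(AF ack) = {q4}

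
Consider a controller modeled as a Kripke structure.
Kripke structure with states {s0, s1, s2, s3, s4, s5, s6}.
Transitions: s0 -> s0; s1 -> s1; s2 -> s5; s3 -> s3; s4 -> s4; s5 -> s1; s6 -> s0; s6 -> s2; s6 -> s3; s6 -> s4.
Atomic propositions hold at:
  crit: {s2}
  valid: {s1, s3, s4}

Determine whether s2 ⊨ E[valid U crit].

E[valid U crit]: least fixpoint, start Z0 = Sat(crit) = {s2}, add states in Sat(valid) with some successor in Z. Already a fixed point.
Sat(E[valid U crit]) = {s2}
s2 ∈ Sat(E[valid U crit]) = {s2}, so the formula holds at s2.

Yes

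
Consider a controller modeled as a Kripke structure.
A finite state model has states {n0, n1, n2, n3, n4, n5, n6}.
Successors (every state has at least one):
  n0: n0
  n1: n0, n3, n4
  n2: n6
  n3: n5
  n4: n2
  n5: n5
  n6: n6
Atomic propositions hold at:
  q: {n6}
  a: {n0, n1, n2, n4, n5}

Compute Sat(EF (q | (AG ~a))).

{n1, n2, n4, n6}

Sat(~a) = {n3, n6}
AG ~a: greatest fixpoint, start Z0 = {n3, n6}, keep only states in Sat with every successor in Z. Z1 = {n6}; fixed.
Sat(AG ~a) = {n6}
Sat(q | (AG ~a)) = {n6}
EF (q | (AG ~a)): least fixpoint, start Z0 = {n6}, add states with some successor in Z. Z1 = {n2, n6}; Z2 = {n2, n4, n6}; Z3 = {n1, n2, n4, n6}; fixed.
Sat(EF (q | (AG ~a))) = {n1, n2, n4, n6}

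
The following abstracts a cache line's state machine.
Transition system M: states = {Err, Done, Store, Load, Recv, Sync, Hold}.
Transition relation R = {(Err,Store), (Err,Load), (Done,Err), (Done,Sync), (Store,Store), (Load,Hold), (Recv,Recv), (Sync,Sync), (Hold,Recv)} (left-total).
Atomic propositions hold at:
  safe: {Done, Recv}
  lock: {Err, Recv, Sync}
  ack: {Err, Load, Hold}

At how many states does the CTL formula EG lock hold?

EG lock: greatest fixpoint, start Z0 = {Err, Recv, Sync}, keep only states in Sat with some successor in Z. Z1 = {Recv, Sync}; fixed.
Sat(EG lock) = {Recv, Sync}
|Sat(EG lock)| = |{Recv, Sync}| = 2.

2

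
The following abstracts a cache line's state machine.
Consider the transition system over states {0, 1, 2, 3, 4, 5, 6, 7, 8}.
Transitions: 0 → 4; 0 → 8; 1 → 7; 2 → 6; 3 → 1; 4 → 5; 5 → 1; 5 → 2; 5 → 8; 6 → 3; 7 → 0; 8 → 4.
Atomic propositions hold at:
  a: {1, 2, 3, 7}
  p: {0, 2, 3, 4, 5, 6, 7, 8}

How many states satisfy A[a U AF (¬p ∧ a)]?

Sat(¬p) = {1}
Sat(¬p ∧ a) = {1}
AF (¬p ∧ a): least fixpoint, start Z0 = {1}, add states with every successor in Z. Z1 = {1, 3}; Z2 = {1, 3, 6}; Z3 = {1, 2, 3, 6}; fixed.
Sat(AF (¬p ∧ a)) = {1, 2, 3, 6}
A[a U AF (¬p ∧ a)]: least fixpoint, start Z0 = Sat(AF (¬p ∧ a)) = {1, 2, 3, 6}, add states in Sat(a) with every successor in Z. Already a fixed point.
Sat(A[a U AF (¬p ∧ a)]) = {1, 2, 3, 6}
|Sat(A[a U AF (¬p ∧ a)])| = |{1, 2, 3, 6}| = 4.

4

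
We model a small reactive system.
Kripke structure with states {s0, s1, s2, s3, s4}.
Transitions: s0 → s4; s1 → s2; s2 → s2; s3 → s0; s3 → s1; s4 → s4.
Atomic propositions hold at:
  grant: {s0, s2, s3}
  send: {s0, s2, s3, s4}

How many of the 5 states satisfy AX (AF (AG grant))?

AG grant: greatest fixpoint, start Z0 = {s0, s2, s3}, keep only states in Sat with every successor in Z. Z1 = {s2}; fixed.
Sat(AG grant) = {s2}
AF (AG grant): least fixpoint, start Z0 = {s2}, add states with every successor in Z. Z1 = {s1, s2}; fixed.
Sat(AF (AG grant)) = {s1, s2}
Sat(AX (AF (AG grant))) = {s : every successor in {s1, s2}} = {s1, s2}
|Sat(AX (AF (AG grant)))| = |{s1, s2}| = 2.

2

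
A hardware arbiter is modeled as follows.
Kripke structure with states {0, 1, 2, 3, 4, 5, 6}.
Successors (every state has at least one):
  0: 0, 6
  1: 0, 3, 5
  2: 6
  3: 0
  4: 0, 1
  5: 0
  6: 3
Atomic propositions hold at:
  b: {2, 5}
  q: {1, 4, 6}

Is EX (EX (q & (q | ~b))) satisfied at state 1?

Sat(~b) = {0, 1, 3, 4, 6}
Sat(q | ~b) = {0, 1, 3, 4, 6}
Sat(q & (q | ~b)) = {1, 4, 6}
Sat(EX (q & (q | ~b))) = {s : some successor in {1, 4, 6}} = {0, 2, 4}
Sat(EX (EX (q & (q | ~b)))) = {s : some successor in {0, 2, 4}} = {0, 1, 3, 4, 5}
1 ∈ Sat(EX (EX (q & (q | ~b)))) = {0, 1, 3, 4, 5}, so the formula holds at 1.

Yes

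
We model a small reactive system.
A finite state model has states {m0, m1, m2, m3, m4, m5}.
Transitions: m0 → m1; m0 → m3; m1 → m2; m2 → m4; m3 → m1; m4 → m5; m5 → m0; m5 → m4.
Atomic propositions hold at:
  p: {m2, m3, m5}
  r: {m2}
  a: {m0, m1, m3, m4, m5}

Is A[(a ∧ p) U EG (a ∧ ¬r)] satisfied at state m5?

Sat(a ∧ p) = {m3, m5}
Sat(¬r) = {m0, m1, m3, m4, m5}
Sat(a ∧ ¬r) = {m0, m1, m3, m4, m5}
EG (a ∧ ¬r): greatest fixpoint, start Z0 = {m0, m1, m3, m4, m5}, keep only states in Sat with some successor in Z. Z1 = {m0, m3, m4, m5}; Z2 = {m0, m4, m5}; Z3 = {m4, m5}; fixed.
Sat(EG (a ∧ ¬r)) = {m4, m5}
A[(a ∧ p) U EG (a ∧ ¬r)]: least fixpoint, start Z0 = Sat(EG (a ∧ ¬r)) = {m4, m5}, add states in Sat(a ∧ p) with every successor in Z. Already a fixed point.
Sat(A[(a ∧ p) U EG (a ∧ ¬r)]) = {m4, m5}
m5 ∈ Sat(A[(a ∧ p) U EG (a ∧ ¬r)]) = {m4, m5}, so the formula holds at m5.

Yes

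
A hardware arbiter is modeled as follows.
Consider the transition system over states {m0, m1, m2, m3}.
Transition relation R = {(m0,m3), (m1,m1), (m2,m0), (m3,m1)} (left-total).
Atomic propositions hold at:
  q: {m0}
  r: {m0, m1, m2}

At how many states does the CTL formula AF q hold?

2

AF q: least fixpoint, start Z0 = {m0}, add states with every successor in Z. Z1 = {m0, m2}; fixed.
Sat(AF q) = {m0, m2}
|Sat(AF q)| = |{m0, m2}| = 2.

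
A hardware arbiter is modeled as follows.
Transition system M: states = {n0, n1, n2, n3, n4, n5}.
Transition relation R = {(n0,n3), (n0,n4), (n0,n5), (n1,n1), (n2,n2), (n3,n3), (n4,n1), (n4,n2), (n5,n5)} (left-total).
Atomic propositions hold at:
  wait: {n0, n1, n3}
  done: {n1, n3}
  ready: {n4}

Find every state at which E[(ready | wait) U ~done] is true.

{n0, n2, n4, n5}

Sat(ready | wait) = {n0, n1, n3, n4}
Sat(~done) = {n0, n2, n4, n5}
E[(ready | wait) U ~done]: least fixpoint, start Z0 = Sat(~done) = {n0, n2, n4, n5}, add states in Sat(ready | wait) with some successor in Z. Already a fixed point.
Sat(E[(ready | wait) U ~done]) = {n0, n2, n4, n5}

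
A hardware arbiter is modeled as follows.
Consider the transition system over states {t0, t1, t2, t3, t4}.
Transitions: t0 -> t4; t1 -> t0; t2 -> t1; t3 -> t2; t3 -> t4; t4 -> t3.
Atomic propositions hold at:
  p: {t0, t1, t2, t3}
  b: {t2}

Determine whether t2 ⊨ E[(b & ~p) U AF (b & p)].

Sat(~p) = {t4}
Sat(b & ~p) = ∅
Sat(b & p) = {t2}
AF (b & p): least fixpoint, start Z0 = {t2}, add states with every successor in Z. Already a fixed point.
Sat(AF (b & p)) = {t2}
E[(b & ~p) U AF (b & p)]: least fixpoint, start Z0 = Sat(AF (b & p)) = {t2}, add states in Sat(b & ~p) with some successor in Z. Already a fixed point.
Sat(E[(b & ~p) U AF (b & p)]) = {t2}
t2 ∈ Sat(E[(b & ~p) U AF (b & p)]) = {t2}, so the formula holds at t2.

Yes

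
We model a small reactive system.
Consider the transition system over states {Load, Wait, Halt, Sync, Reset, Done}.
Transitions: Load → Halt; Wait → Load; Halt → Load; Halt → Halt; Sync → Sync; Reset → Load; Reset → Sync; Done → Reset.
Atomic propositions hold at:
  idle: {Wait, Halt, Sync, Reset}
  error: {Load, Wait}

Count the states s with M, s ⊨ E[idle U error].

E[idle U error]: least fixpoint, start Z0 = Sat(error) = {Load, Wait}, add states in Sat(idle) with some successor in Z. Z1 = {Load, Wait, Halt, Reset}; fixed.
Sat(E[idle U error]) = {Load, Wait, Halt, Reset}
|Sat(E[idle U error])| = |{Load, Wait, Halt, Reset}| = 4.

4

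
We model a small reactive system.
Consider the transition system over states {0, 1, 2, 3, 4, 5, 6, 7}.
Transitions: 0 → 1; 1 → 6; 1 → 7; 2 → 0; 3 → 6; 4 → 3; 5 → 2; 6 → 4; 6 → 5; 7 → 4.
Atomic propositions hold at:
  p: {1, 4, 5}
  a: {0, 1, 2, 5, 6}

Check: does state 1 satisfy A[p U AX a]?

Sat(AX a) = {s : every successor in {0, 1, 2, 5, 6}} = {0, 2, 3, 5}
A[p U AX a]: least fixpoint, start Z0 = Sat(AX a) = {0, 2, 3, 5}, add states in Sat(p) with every successor in Z. Z1 = {0, 2, 3, 4, 5}; fixed.
Sat(A[p U AX a]) = {0, 2, 3, 4, 5}
1 ∉ Sat(A[p U AX a]) = {0, 2, 3, 4, 5}, so the formula does not hold at 1.

No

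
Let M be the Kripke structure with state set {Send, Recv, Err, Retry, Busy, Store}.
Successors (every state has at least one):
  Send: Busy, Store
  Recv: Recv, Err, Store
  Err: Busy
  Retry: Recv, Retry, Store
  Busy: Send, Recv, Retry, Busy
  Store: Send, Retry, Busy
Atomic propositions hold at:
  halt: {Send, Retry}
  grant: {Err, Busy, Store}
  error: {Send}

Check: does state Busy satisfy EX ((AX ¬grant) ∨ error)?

Yes

Sat(¬grant) = {Send, Recv, Retry}
Sat(AX ¬grant) = {s : every successor in {Send, Recv, Retry}} = ∅
Sat((AX ¬grant) ∨ error) = {Send}
Sat(EX ((AX ¬grant) ∨ error)) = {s : some successor in {Send}} = {Busy, Store}
Busy ∈ Sat(EX ((AX ¬grant) ∨ error)) = {Busy, Store}, so the formula holds at Busy.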